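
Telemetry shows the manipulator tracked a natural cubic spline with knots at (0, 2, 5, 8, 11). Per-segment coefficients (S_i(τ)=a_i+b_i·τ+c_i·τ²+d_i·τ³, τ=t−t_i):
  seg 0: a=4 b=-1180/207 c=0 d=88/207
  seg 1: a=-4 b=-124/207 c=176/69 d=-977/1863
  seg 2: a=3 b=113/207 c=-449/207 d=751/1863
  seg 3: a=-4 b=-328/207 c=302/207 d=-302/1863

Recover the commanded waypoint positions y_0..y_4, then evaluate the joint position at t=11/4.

y_0 = S_0(0) = a_0 = 4
y_1 = S_1(0) = a_1 = -4
y_2 = S_2(0) = a_2 = 3
y_3 = S_3(0) = a_3 = -4
y_4 = S_3(3) = 0
t_q=11/4 is in segment 1 (τ=3/4); S_1(τ)=-4763/1472

y_0=4 y_1=-4 y_2=3 y_3=-4 y_4=0
S(11/4) = -4763/1472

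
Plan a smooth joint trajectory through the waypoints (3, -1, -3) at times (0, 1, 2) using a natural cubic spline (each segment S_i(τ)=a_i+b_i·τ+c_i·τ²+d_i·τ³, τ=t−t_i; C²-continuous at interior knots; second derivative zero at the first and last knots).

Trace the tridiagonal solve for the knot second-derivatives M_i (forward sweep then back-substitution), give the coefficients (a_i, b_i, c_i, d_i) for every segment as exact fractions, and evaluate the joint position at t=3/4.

Δ: Δ0=-4, Δ1=-2
row 1: diag=4, rhs=12; c'=1/4, d'=3
back: M1=3
M: M0=0, M1=3, M2=0
seg 0: a=3, c=M0/2=0, d=(M1−M0)/(6·1)=1/2, b=Δ0−h0·(2M0+M1)/6=-9/2
seg 1: a=-1, c=M1/2=3/2, d=(M2−M1)/(6·1)=-1/2, b=Δ1−h1·(2M1+M2)/6=-3
t_q=3/4 → seg 0, τ=3/4; S=3+-9/2·τ+0·τ²+1/2·τ³=-21/128

  seg 0: a=3 b=-9/2 c=0 d=1/2
  seg 1: a=-1 b=-3 c=3/2 d=-1/2
S(3/4) = -21/128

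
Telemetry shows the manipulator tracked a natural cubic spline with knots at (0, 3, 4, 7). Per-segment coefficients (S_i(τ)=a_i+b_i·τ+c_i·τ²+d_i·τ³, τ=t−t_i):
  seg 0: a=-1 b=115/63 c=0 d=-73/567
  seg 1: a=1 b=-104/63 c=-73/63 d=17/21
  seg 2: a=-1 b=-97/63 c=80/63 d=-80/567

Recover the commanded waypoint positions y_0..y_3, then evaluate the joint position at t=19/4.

y_0 = S_0(0) = a_0 = -1
y_1 = S_1(0) = a_1 = 1
y_2 = S_2(0) = a_2 = -1
y_3 = S_2(3) = 2
t_q=19/4 is in segment 2 (τ=3/4); S_2(τ)=-3/2

y_0=-1 y_1=1 y_2=-1 y_3=2
S(19/4) = -3/2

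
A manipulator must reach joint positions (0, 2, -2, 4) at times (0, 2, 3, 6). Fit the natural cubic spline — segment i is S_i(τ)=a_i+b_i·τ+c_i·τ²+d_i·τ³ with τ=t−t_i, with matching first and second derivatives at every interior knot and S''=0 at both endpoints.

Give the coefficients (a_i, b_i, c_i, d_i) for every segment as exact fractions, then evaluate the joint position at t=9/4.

  seg 0: a=0 b=139/47 c=0 d=-23/47
  seg 1: a=2 b=-137/47 c=-138/47 d=87/47
  seg 2: a=-2 b=-152/47 c=123/47 d=-41/141
S(9/4) = 3359/3008

Δ: Δ0=1, Δ1=-4, Δ2=2
row 1: diag=6, rhs=-30; c'=1/6, d'=-5
row 2: denom=8−1·1/6=47/6; d'=(36−1·-5)/(47/6)=246/47
back: M2=246/47
back: M1=-5−1/6·246/47=-276/47
M: M0=0, M1=-276/47, M2=246/47, M3=0
seg 0: a=0, c=M0/2=0, d=(M1−M0)/(6·2)=-23/47, b=Δ0−h0·(2M0+M1)/6=139/47
seg 1: a=2, c=M1/2=-138/47, d=(M2−M1)/(6·1)=87/47, b=Δ1−h1·(2M1+M2)/6=-137/47
seg 2: a=-2, c=M2/2=123/47, d=(M3−M2)/(6·3)=-41/141, b=Δ2−h2·(2M2+M3)/6=-152/47
t_q=9/4 → seg 1, τ=1/4; S=2+-137/47·τ+-138/47·τ²+87/47·τ³=3359/3008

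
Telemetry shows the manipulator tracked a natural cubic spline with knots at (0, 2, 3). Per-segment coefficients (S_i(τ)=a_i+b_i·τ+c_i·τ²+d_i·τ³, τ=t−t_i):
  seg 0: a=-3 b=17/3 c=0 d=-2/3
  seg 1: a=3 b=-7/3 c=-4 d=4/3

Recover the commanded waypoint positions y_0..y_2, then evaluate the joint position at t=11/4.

y_0 = S_0(0) = a_0 = -3
y_1 = S_1(0) = a_1 = 3
y_2 = S_1(1) = -2
t_q=11/4 is in segment 1 (τ=3/4); S_1(τ)=-7/16

y_0=-3 y_1=3 y_2=-2
S(11/4) = -7/16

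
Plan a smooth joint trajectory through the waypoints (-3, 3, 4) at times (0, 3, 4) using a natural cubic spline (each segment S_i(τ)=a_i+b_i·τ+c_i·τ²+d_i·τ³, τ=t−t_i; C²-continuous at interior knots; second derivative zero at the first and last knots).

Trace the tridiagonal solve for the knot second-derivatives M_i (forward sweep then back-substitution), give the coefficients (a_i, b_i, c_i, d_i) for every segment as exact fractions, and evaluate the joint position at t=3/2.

Δ: Δ0=2, Δ1=1
row 1: diag=8, rhs=-6; c'=1/8, d'=-3/4
back: M1=-3/4
M: M0=0, M1=-3/4, M2=0
seg 0: a=-3, c=M0/2=0, d=(M1−M0)/(6·3)=-1/24, b=Δ0−h0·(2M0+M1)/6=19/8
seg 1: a=3, c=M1/2=-3/8, d=(M2−M1)/(6·1)=1/8, b=Δ1−h1·(2M1+M2)/6=5/4
t_q=3/2 → seg 0, τ=3/2; S=-3+19/8·τ+0·τ²+-1/24·τ³=27/64

  seg 0: a=-3 b=19/8 c=0 d=-1/24
  seg 1: a=3 b=5/4 c=-3/8 d=1/8
S(3/2) = 27/64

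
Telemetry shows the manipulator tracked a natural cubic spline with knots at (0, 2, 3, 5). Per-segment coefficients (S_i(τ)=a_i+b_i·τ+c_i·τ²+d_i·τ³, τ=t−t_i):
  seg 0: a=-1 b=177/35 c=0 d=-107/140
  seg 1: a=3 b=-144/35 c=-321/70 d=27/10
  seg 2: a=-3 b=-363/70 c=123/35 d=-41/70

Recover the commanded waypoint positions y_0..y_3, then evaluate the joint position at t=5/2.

y_0 = S_0(0) = a_0 = -1
y_1 = S_1(0) = a_1 = 3
y_2 = S_2(0) = a_2 = -3
y_3 = S_2(2) = -4
t_q=5/2 is in segment 1 (τ=1/2); S_1(τ)=15/112

y_0=-1 y_1=3 y_2=-3 y_3=-4
S(5/2) = 15/112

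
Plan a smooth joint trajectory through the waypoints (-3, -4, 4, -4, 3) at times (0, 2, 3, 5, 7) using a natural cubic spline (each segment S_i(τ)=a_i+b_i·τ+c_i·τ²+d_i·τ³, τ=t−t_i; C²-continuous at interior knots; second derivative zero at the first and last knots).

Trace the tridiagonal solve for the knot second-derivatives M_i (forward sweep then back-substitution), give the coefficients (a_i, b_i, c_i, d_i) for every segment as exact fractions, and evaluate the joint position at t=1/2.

Δ: Δ0=-1/2, Δ1=8, Δ2=-4, Δ3=7/2
row 1: diag=6, rhs=51; c'=1/6, d'=17/2
row 2: denom=6−1·1/6=35/6; d'=(-72−1·17/2)/(35/6)=-69/5
row 3: denom=8−2·12/35=256/35; d'=(45−2·-69/5)/(256/35)=2541/256
back: M3=2541/256
back: M2=-69/5−12/35·2541/256=-1101/64
back: M1=17/2−1/6·-1101/64=1455/128
M: M0=0, M1=1455/128, M2=-1101/64, M3=2541/256, M4=0
seg 0: a=-3, c=M0/2=0, d=(M1−M0)/(6·2)=485/512, b=Δ0−h0·(2M0+M1)/6=-549/128
seg 1: a=-4, c=M1/2=1455/256, d=(M2−M1)/(6·1)=-1219/256, b=Δ1−h1·(2M1+M2)/6=453/64
seg 2: a=4, c=M2/2=-1101/128, d=(M3−M2)/(6·2)=2315/1024, b=Δ2−h2·(2M2+M3)/6=1065/256
seg 3: a=-4, c=M3/2=2541/512, d=(M4−M3)/(6·2)=-847/1024, b=Δ3−h3·(2M3+M4)/6=-399/128
t_q=1/2 → seg 0, τ=1/2; S=-3+-549/128·τ+0·τ²+485/512·τ³=-20587/4096

  seg 0: a=-3 b=-549/128 c=0 d=485/512
  seg 1: a=-4 b=453/64 c=1455/256 d=-1219/256
  seg 2: a=4 b=1065/256 c=-1101/128 d=2315/1024
  seg 3: a=-4 b=-399/128 c=2541/512 d=-847/1024
S(1/2) = -20587/4096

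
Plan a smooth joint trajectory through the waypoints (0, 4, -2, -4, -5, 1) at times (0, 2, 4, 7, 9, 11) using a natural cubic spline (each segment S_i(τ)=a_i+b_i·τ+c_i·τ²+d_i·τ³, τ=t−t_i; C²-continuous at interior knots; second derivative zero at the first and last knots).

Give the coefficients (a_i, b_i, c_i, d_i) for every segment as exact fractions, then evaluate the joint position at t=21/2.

Δ: Δ0=2, Δ1=-3, Δ2=-2/3, Δ3=-1/2, Δ4=3
row 1: diag=8, rhs=-30; c'=1/4, d'=-15/4
row 2: denom=10−2·1/4=19/2; d'=(14−2·-15/4)/(19/2)=43/19
row 3: denom=10−3·6/19=172/19; d'=(1−3·43/19)/(172/19)=-55/86
row 4: denom=8−2·19/86=325/43; d'=(21−2·-55/86)/(325/43)=958/325
back: M4=958/325
back: M3=-55/86−19/86·958/325=-839/650
back: M2=43/19−6/19·-839/650=868/325
back: M1=-15/4−1/4·868/325=-5743/1300
M: M0=0, M1=-5743/1300, M2=868/325, M3=-839/650, M4=958/325, M5=0
seg 0: a=0, c=M0/2=0, d=(M1−M0)/(6·2)=-5743/15600, b=Δ0−h0·(2M0+M1)/6=13543/3900
seg 1: a=4, c=M1/2=-5743/2600, d=(M2−M1)/(6·2)=1843/3120, b=Δ1−h1·(2M1+M2)/6=-1843/1950
seg 2: a=-2, c=M2/2=434/325, d=(M3−M2)/(6·3)=-103/468, b=Δ2−h2·(2M2+M3)/6=-10499/3900
seg 3: a=-4, c=M3/2=-839/1300, d=(M4−M3)/(6·2)=551/1560, b=Δ3−h3·(2M3+M4)/6=-1213/1950
seg 4: a=-5, c=M4/2=479/325, d=(M5−M4)/(6·2)=-479/1950, b=Δ4−h4·(2M4+M5)/6=1009/975
t_q=21/2 → seg 4, τ=3/2; S=-5+1009/975·τ+479/325·τ²+-479/1950·τ³=-999/1040

  seg 0: a=0 b=13543/3900 c=0 d=-5743/15600
  seg 1: a=4 b=-1843/1950 c=-5743/2600 d=1843/3120
  seg 2: a=-2 b=-10499/3900 c=434/325 d=-103/468
  seg 3: a=-4 b=-1213/1950 c=-839/1300 d=551/1560
  seg 4: a=-5 b=1009/975 c=479/325 d=-479/1950
S(21/2) = -999/1040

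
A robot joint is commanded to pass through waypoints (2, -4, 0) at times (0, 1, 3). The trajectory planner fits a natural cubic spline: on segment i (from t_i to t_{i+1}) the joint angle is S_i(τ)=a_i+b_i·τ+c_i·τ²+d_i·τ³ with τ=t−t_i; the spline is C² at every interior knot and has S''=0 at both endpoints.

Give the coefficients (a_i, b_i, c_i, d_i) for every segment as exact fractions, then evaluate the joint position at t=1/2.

  seg 0: a=2 b=-22/3 c=0 d=4/3
  seg 1: a=-4 b=-10/3 c=4 d=-2/3
S(1/2) = -3/2

Δ: Δ0=-6, Δ1=2
row 1: diag=6, rhs=48; c'=1/3, d'=8
back: M1=8
M: M0=0, M1=8, M2=0
seg 0: a=2, c=M0/2=0, d=(M1−M0)/(6·1)=4/3, b=Δ0−h0·(2M0+M1)/6=-22/3
seg 1: a=-4, c=M1/2=4, d=(M2−M1)/(6·2)=-2/3, b=Δ1−h1·(2M1+M2)/6=-10/3
t_q=1/2 → seg 0, τ=1/2; S=2+-22/3·τ+0·τ²+4/3·τ³=-3/2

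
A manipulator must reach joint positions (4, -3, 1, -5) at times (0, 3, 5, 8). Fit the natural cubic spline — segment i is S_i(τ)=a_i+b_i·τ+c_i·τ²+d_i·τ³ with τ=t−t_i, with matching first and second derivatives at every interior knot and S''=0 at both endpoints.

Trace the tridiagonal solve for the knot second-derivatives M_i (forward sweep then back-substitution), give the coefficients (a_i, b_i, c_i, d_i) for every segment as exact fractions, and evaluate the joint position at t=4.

  seg 0: a=4 b=-63/16 c=0 d=77/432
  seg 1: a=-3 b=7/8 c=77/48 d=-25/48
  seg 2: a=1 b=25/24 c=-73/48 d=73/432
S(4) = -25/24

Δ: Δ0=-7/3, Δ1=2, Δ2=-2
row 1: diag=10, rhs=26; c'=1/5, d'=13/5
row 2: denom=10−2·1/5=48/5; d'=(-24−2·13/5)/(48/5)=-73/24
back: M2=-73/24
back: M1=13/5−1/5·-73/24=77/24
M: M0=0, M1=77/24, M2=-73/24, M3=0
seg 0: a=4, c=M0/2=0, d=(M1−M0)/(6·3)=77/432, b=Δ0−h0·(2M0+M1)/6=-63/16
seg 1: a=-3, c=M1/2=77/48, d=(M2−M1)/(6·2)=-25/48, b=Δ1−h1·(2M1+M2)/6=7/8
seg 2: a=1, c=M2/2=-73/48, d=(M3−M2)/(6·3)=73/432, b=Δ2−h2·(2M2+M3)/6=25/24
t_q=4 → seg 1, τ=1; S=-3+7/8·τ+77/48·τ²+-25/48·τ³=-25/24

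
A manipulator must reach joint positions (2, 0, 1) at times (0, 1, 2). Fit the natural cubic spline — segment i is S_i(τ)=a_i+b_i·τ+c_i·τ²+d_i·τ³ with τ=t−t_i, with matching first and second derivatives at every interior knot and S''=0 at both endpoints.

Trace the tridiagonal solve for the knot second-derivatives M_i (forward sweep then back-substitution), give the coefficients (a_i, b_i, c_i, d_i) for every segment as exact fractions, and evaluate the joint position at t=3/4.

Δ: Δ0=-2, Δ1=1
row 1: diag=4, rhs=18; c'=1/4, d'=9/2
back: M1=9/2
M: M0=0, M1=9/2, M2=0
seg 0: a=2, c=M0/2=0, d=(M1−M0)/(6·1)=3/4, b=Δ0−h0·(2M0+M1)/6=-11/4
seg 1: a=0, c=M1/2=9/4, d=(M2−M1)/(6·1)=-3/4, b=Δ1−h1·(2M1+M2)/6=-1/2
t_q=3/4 → seg 0, τ=3/4; S=2+-11/4·τ+0·τ²+3/4·τ³=65/256

  seg 0: a=2 b=-11/4 c=0 d=3/4
  seg 1: a=0 b=-1/2 c=9/4 d=-3/4
S(3/4) = 65/256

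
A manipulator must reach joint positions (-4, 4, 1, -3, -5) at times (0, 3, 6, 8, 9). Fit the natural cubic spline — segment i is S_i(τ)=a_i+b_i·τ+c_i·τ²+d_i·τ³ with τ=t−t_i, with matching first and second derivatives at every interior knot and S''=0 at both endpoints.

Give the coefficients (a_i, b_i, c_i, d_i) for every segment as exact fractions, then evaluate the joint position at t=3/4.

Δ: Δ0=8/3, Δ1=-1, Δ2=-2, Δ3=-2
row 1: diag=12, rhs=-22; c'=1/4, d'=-11/6
row 2: denom=10−3·1/4=37/4; d'=(-6−3·-11/6)/(37/4)=-2/37
row 3: denom=6−2·8/37=206/37; d'=(0−2·-2/37)/(206/37)=2/103
back: M3=2/103
back: M2=-2/37−8/37·2/103=-6/103
back: M1=-11/6−1/4·-6/103=-562/309
M: M0=0, M1=-562/309, M2=-6/103, M3=2/103, M4=0
seg 0: a=-4, c=M0/2=0, d=(M1−M0)/(6·3)=-281/2781, b=Δ0−h0·(2M0+M1)/6=1105/309
seg 1: a=4, c=M1/2=-281/309, d=(M2−M1)/(6·3)=272/2781, b=Δ1−h1·(2M1+M2)/6=262/309
seg 2: a=1, c=M2/2=-3/103, d=(M3−M2)/(6·2)=2/309, b=Δ2−h2·(2M2+M3)/6=-608/309
seg 3: a=-3, c=M3/2=1/103, d=(M4−M3)/(6·1)=-1/309, b=Δ3−h3·(2M3+M4)/6=-620/309
t_q=3/4 → seg 0, τ=3/4; S=-4+1105/309·τ+0·τ²+-281/2781·τ³=-8969/6592

  seg 0: a=-4 b=1105/309 c=0 d=-281/2781
  seg 1: a=4 b=262/309 c=-281/309 d=272/2781
  seg 2: a=1 b=-608/309 c=-3/103 d=2/309
  seg 3: a=-3 b=-620/309 c=1/103 d=-1/309
S(3/4) = -8969/6592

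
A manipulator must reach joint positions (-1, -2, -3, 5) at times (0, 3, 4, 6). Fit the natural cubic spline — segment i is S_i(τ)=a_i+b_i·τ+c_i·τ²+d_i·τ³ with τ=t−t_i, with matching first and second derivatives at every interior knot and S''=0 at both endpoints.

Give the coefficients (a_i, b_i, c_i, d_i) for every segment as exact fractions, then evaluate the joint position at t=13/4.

Δ: Δ0=-1/3, Δ1=-1, Δ2=4
row 1: diag=8, rhs=-4; c'=1/8, d'=-1/2
row 2: denom=6−1·1/8=47/8; d'=(30−1·-1/2)/(47/8)=244/47
back: M2=244/47
back: M1=-1/2−1/8·244/47=-54/47
M: M0=0, M1=-54/47, M2=244/47, M3=0
seg 0: a=-1, c=M0/2=0, d=(M1−M0)/(6·3)=-3/47, b=Δ0−h0·(2M0+M1)/6=34/141
seg 1: a=-2, c=M1/2=-27/47, d=(M2−M1)/(6·1)=149/141, b=Δ1−h1·(2M1+M2)/6=-209/141
seg 2: a=-3, c=M2/2=122/47, d=(M3−M2)/(6·2)=-61/141, b=Δ2−h2·(2M2+M3)/6=76/141
t_q=13/4 → seg 1, τ=1/4; S=-2+-209/141·τ+-27/47·τ²+149/141·τ³=-7189/3008

  seg 0: a=-1 b=34/141 c=0 d=-3/47
  seg 1: a=-2 b=-209/141 c=-27/47 d=149/141
  seg 2: a=-3 b=76/141 c=122/47 d=-61/141
S(13/4) = -7189/3008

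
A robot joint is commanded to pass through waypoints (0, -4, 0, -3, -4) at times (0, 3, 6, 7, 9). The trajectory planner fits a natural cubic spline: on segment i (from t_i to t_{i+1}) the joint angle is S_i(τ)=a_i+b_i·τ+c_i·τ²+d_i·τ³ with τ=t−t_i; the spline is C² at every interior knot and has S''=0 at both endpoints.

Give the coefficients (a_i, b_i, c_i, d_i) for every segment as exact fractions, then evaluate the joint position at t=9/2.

Δ: Δ0=-4/3, Δ1=4/3, Δ2=-3, Δ3=-1/2
row 1: diag=12, rhs=16; c'=1/4, d'=4/3
row 2: denom=8−3·1/4=29/4; d'=(-26−3·4/3)/(29/4)=-120/29
row 3: denom=6−1·4/29=170/29; d'=(15−1·-120/29)/(170/29)=111/34
back: M3=111/34
back: M2=-120/29−4/29·111/34=-78/17
back: M1=4/3−1/4·-78/17=253/102
M: M0=0, M1=253/102, M2=-78/17, M3=111/34, M4=0
seg 0: a=0, c=M0/2=0, d=(M1−M0)/(6·3)=253/1836, b=Δ0−h0·(2M0+M1)/6=-175/68
seg 1: a=-4, c=M1/2=253/204, d=(M2−M1)/(6·3)=-721/1836, b=Δ1−h1·(2M1+M2)/6=39/34
seg 2: a=0, c=M2/2=-39/17, d=(M3−M2)/(6·1)=89/68, b=Δ2−h2·(2M2+M3)/6=-137/68
seg 3: a=-3, c=M3/2=111/68, d=(M4−M3)/(6·2)=-37/136, b=Δ3−h3·(2M3+M4)/6=-91/34
t_q=9/2 → seg 1, τ=3/2; S=-4+39/34·τ+253/204·τ²+-721/1836·τ³=-443/544

  seg 0: a=0 b=-175/68 c=0 d=253/1836
  seg 1: a=-4 b=39/34 c=253/204 d=-721/1836
  seg 2: a=0 b=-137/68 c=-39/17 d=89/68
  seg 3: a=-3 b=-91/34 c=111/68 d=-37/136
S(9/2) = -443/544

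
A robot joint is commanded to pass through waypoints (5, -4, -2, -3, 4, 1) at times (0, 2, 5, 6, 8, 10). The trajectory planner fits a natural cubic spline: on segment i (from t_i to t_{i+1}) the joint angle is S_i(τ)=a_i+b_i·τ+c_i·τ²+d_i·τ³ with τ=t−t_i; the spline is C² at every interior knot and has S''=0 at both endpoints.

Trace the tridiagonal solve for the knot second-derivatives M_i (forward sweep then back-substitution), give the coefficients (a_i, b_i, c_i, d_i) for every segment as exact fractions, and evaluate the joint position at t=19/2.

  seg 0: a=5 b=-26953/4566 c=0 d=3203/9132
  seg 1: a=-4 b=-7735/4566 c=3203/1522 d=-3008/6849
  seg 2: a=-2 b=-4225/4566 c=-2813/1522 d=4049/2283
  seg 3: a=-3 b=3191/4566 c=5285/1522 d=-2365/2283
  seg 4: a=4 b=9851/4566 c=-4175/1522 d=4175/9132
S(19/2) = 63491/24352

Δ: Δ0=-9/2, Δ1=2/3, Δ2=-1, Δ3=7/2, Δ4=-3/2
row 1: diag=10, rhs=31; c'=3/10, d'=31/10
row 2: denom=8−3·3/10=71/10; d'=(-10−3·31/10)/(71/10)=-193/71
row 3: denom=6−1·10/71=416/71; d'=(27−1·-193/71)/(416/71)=1055/208
row 4: denom=8−2·71/208=761/104; d'=(-30−2·1055/208)/(761/104)=-4175/761
back: M4=-4175/761
back: M3=1055/208−71/208·-4175/761=5285/761
back: M2=-193/71−10/71·5285/761=-2813/761
back: M1=31/10−3/10·-2813/761=3203/761
M: M0=0, M1=3203/761, M2=-2813/761, M3=5285/761, M4=-4175/761, M5=0
seg 0: a=5, c=M0/2=0, d=(M1−M0)/(6·2)=3203/9132, b=Δ0−h0·(2M0+M1)/6=-26953/4566
seg 1: a=-4, c=M1/2=3203/1522, d=(M2−M1)/(6·3)=-3008/6849, b=Δ1−h1·(2M1+M2)/6=-7735/4566
seg 2: a=-2, c=M2/2=-2813/1522, d=(M3−M2)/(6·1)=4049/2283, b=Δ2−h2·(2M2+M3)/6=-4225/4566
seg 3: a=-3, c=M3/2=5285/1522, d=(M4−M3)/(6·2)=-2365/2283, b=Δ3−h3·(2M3+M4)/6=3191/4566
seg 4: a=4, c=M4/2=-4175/1522, d=(M5−M4)/(6·2)=4175/9132, b=Δ4−h4·(2M4+M5)/6=9851/4566
t_q=19/2 → seg 4, τ=3/2; S=4+9851/4566·τ+-4175/1522·τ²+4175/9132·τ³=63491/24352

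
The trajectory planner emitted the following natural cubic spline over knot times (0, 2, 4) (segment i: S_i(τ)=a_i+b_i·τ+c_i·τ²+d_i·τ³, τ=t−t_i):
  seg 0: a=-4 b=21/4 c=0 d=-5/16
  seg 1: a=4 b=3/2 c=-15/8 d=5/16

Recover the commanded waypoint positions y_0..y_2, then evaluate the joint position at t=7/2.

y_0=-4 y_1=4 y_2=2
S(7/2) = 395/128

y_0 = S_0(0) = a_0 = -4
y_1 = S_1(0) = a_1 = 4
y_2 = S_1(2) = 2
t_q=7/2 is in segment 1 (τ=3/2); S_1(τ)=395/128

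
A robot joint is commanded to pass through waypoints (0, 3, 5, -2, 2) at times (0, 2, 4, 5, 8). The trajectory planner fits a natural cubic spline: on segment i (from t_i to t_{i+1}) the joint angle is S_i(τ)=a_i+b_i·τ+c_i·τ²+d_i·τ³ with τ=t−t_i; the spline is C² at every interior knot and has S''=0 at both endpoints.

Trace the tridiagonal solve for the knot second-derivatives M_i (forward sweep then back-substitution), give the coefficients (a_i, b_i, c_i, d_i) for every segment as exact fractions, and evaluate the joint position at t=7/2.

  seg 0: a=0 b=821/1032 c=0 d=727/4128
  seg 1: a=3 b=1501/516 c=727/688 d=-4151/4128
  seg 2: a=5 b=-5089/1032 c=-214/43 d=3001/1032
  seg 3: a=-2 b=-3179/516 c=1289/344 d=-1289/3096
S(7/2) = 69869/11008

Δ: Δ0=3/2, Δ1=1, Δ2=-7, Δ3=4/3
row 1: diag=8, rhs=-3; c'=1/4, d'=-3/8
row 2: denom=6−2·1/4=11/2; d'=(-48−2·-3/8)/(11/2)=-189/22
row 3: denom=8−1·2/11=86/11; d'=(50−1·-189/22)/(86/11)=1289/172
back: M3=1289/172
back: M2=-189/22−2/11·1289/172=-428/43
back: M1=-3/8−1/4·-428/43=727/344
M: M0=0, M1=727/344, M2=-428/43, M3=1289/172, M4=0
seg 0: a=0, c=M0/2=0, d=(M1−M0)/(6·2)=727/4128, b=Δ0−h0·(2M0+M1)/6=821/1032
seg 1: a=3, c=M1/2=727/688, d=(M2−M1)/(6·2)=-4151/4128, b=Δ1−h1·(2M1+M2)/6=1501/516
seg 2: a=5, c=M2/2=-214/43, d=(M3−M2)/(6·1)=3001/1032, b=Δ2−h2·(2M2+M3)/6=-5089/1032
seg 3: a=-2, c=M3/2=1289/344, d=(M4−M3)/(6·3)=-1289/3096, b=Δ3−h3·(2M3+M4)/6=-3179/516
t_q=7/2 → seg 1, τ=3/2; S=3+1501/516·τ+727/688·τ²+-4151/4128·τ³=69869/11008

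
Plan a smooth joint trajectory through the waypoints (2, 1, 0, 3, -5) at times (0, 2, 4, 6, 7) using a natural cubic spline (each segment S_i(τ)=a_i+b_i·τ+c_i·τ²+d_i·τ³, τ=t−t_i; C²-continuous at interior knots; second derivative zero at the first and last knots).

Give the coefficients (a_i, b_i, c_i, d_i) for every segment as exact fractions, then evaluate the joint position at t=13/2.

Δ: Δ0=-1/2, Δ1=-1/2, Δ2=3/2, Δ3=-8
row 1: diag=8, rhs=0; c'=1/4, d'=0
row 2: denom=8−2·1/4=15/2; d'=(12−2·0)/(15/2)=8/5
row 3: denom=6−2·4/15=82/15; d'=(-57−2·8/5)/(82/15)=-903/82
back: M3=-903/82
back: M2=8/5−4/15·-903/82=186/41
back: M1=0−1/4·186/41=-93/82
M: M0=0, M1=-93/82, M2=186/41, M3=-903/82, M4=0
seg 0: a=2, c=M0/2=0, d=(M1−M0)/(6·2)=-31/328, b=Δ0−h0·(2M0+M1)/6=-5/41
seg 1: a=1, c=M1/2=-93/164, d=(M2−M1)/(6·2)=155/328, b=Δ1−h1·(2M1+M2)/6=-103/82
seg 2: a=0, c=M2/2=93/41, d=(M3−M2)/(6·2)=-425/328, b=Δ2−h2·(2M2+M3)/6=88/41
seg 3: a=3, c=M3/2=-903/164, d=(M4−M3)/(6·1)=301/164, b=Δ3−h3·(2M3+M4)/6=-355/82
t_q=13/2 → seg 3, τ=1/2; S=3+-355/82·τ+-903/164·τ²+301/164·τ³=-409/1312

  seg 0: a=2 b=-5/41 c=0 d=-31/328
  seg 1: a=1 b=-103/82 c=-93/164 d=155/328
  seg 2: a=0 b=88/41 c=93/41 d=-425/328
  seg 3: a=3 b=-355/82 c=-903/164 d=301/164
S(13/2) = -409/1312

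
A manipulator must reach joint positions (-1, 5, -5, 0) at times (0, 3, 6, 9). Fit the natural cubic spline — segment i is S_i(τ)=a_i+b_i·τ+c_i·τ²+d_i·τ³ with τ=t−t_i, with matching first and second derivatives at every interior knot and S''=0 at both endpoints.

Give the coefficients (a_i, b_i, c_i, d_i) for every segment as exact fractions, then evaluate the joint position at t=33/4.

  seg 0: a=-1 b=169/45 c=0 d=-79/405
  seg 1: a=5 b=-68/45 c=-79/45 d=31/81
  seg 2: a=-5 b=-77/45 c=76/45 d=-76/405
S(33/4) = -39/16

Δ: Δ0=2, Δ1=-10/3, Δ2=5/3
row 1: diag=12, rhs=-32; c'=1/4, d'=-8/3
row 2: denom=12−3·1/4=45/4; d'=(30−3·-8/3)/(45/4)=152/45
back: M2=152/45
back: M1=-8/3−1/4·152/45=-158/45
M: M0=0, M1=-158/45, M2=152/45, M3=0
seg 0: a=-1, c=M0/2=0, d=(M1−M0)/(6·3)=-79/405, b=Δ0−h0·(2M0+M1)/6=169/45
seg 1: a=5, c=M1/2=-79/45, d=(M2−M1)/(6·3)=31/81, b=Δ1−h1·(2M1+M2)/6=-68/45
seg 2: a=-5, c=M2/2=76/45, d=(M3−M2)/(6·3)=-76/405, b=Δ2−h2·(2M2+M3)/6=-77/45
t_q=33/4 → seg 2, τ=9/4; S=-5+-77/45·τ+76/45·τ²+-76/405·τ³=-39/16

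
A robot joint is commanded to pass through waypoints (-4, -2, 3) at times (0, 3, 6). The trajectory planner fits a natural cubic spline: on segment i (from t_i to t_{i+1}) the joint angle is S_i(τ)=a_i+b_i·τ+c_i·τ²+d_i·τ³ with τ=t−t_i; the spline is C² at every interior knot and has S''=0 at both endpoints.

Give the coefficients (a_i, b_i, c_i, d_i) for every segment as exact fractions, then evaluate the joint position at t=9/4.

Δ: Δ0=2/3, Δ1=5/3
row 1: diag=12, rhs=6; c'=1/4, d'=1/2
back: M1=1/2
M: M0=0, M1=1/2, M2=0
seg 0: a=-4, c=M0/2=0, d=(M1−M0)/(6·3)=1/36, b=Δ0−h0·(2M0+M1)/6=5/12
seg 1: a=-2, c=M1/2=1/4, d=(M2−M1)/(6·3)=-1/36, b=Δ1−h1·(2M1+M2)/6=7/6
t_q=9/4 → seg 0, τ=9/4; S=-4+5/12·τ+0·τ²+1/36·τ³=-703/256

  seg 0: a=-4 b=5/12 c=0 d=1/36
  seg 1: a=-2 b=7/6 c=1/4 d=-1/36
S(9/4) = -703/256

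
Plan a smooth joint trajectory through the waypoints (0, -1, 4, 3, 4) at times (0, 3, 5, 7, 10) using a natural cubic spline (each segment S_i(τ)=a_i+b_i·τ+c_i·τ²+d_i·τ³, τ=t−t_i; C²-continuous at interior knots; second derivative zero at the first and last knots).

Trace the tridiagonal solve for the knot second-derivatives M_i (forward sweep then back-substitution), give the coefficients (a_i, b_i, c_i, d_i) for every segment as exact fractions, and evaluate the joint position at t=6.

  seg 0: a=0 b=-269/180 c=0 d=209/1620
  seg 1: a=-1 b=179/90 c=209/180 d=-163/360
  seg 2: a=4 b=6/5 c=-14/9 d=127/360
  seg 3: a=3 b=-71/90 c=101/180 d=-101/1620
S(6) = 1439/360

Δ: Δ0=-1/3, Δ1=5/2, Δ2=-1/2, Δ3=1/3
row 1: diag=10, rhs=17; c'=1/5, d'=17/10
row 2: denom=8−2·1/5=38/5; d'=(-18−2·17/10)/(38/5)=-107/38
row 3: denom=10−2·5/19=180/19; d'=(5−2·-107/38)/(180/19)=101/90
back: M3=101/90
back: M2=-107/38−5/19·101/90=-28/9
back: M1=17/10−1/5·-28/9=209/90
M: M0=0, M1=209/90, M2=-28/9, M3=101/90, M4=0
seg 0: a=0, c=M0/2=0, d=(M1−M0)/(6·3)=209/1620, b=Δ0−h0·(2M0+M1)/6=-269/180
seg 1: a=-1, c=M1/2=209/180, d=(M2−M1)/(6·2)=-163/360, b=Δ1−h1·(2M1+M2)/6=179/90
seg 2: a=4, c=M2/2=-14/9, d=(M3−M2)/(6·2)=127/360, b=Δ2−h2·(2M2+M3)/6=6/5
seg 3: a=3, c=M3/2=101/180, d=(M4−M3)/(6·3)=-101/1620, b=Δ3−h3·(2M3+M4)/6=-71/90
t_q=6 → seg 2, τ=1; S=4+6/5·τ+-14/9·τ²+127/360·τ³=1439/360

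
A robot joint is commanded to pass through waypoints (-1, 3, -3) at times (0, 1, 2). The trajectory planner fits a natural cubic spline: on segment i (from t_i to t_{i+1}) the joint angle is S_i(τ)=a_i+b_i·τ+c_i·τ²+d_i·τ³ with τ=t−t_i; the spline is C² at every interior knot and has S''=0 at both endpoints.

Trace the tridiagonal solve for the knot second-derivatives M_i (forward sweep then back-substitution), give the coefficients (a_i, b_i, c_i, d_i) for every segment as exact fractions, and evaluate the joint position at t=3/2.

  seg 0: a=-1 b=13/2 c=0 d=-5/2
  seg 1: a=3 b=-1 c=-15/2 d=5/2
S(3/2) = 15/16

Δ: Δ0=4, Δ1=-6
row 1: diag=4, rhs=-60; c'=1/4, d'=-15
back: M1=-15
M: M0=0, M1=-15, M2=0
seg 0: a=-1, c=M0/2=0, d=(M1−M0)/(6·1)=-5/2, b=Δ0−h0·(2M0+M1)/6=13/2
seg 1: a=3, c=M1/2=-15/2, d=(M2−M1)/(6·1)=5/2, b=Δ1−h1·(2M1+M2)/6=-1
t_q=3/2 → seg 1, τ=1/2; S=3+-1·τ+-15/2·τ²+5/2·τ³=15/16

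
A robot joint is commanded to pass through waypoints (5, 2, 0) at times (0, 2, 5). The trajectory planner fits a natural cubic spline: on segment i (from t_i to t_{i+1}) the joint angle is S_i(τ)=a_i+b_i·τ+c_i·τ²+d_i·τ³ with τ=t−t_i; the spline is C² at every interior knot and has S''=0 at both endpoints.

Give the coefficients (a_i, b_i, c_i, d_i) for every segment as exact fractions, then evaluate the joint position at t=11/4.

Δ: Δ0=-3/2, Δ1=-2/3
row 1: diag=10, rhs=5; c'=3/10, d'=1/2
back: M1=1/2
M: M0=0, M1=1/2, M2=0
seg 0: a=5, c=M0/2=0, d=(M1−M0)/(6·2)=1/24, b=Δ0−h0·(2M0+M1)/6=-5/3
seg 1: a=2, c=M1/2=1/4, d=(M2−M1)/(6·3)=-1/36, b=Δ1−h1·(2M1+M2)/6=-7/6
t_q=11/4 → seg 1, τ=3/4; S=2+-7/6·τ+1/4·τ²+-1/36·τ³=321/256

  seg 0: a=5 b=-5/3 c=0 d=1/24
  seg 1: a=2 b=-7/6 c=1/4 d=-1/36
S(11/4) = 321/256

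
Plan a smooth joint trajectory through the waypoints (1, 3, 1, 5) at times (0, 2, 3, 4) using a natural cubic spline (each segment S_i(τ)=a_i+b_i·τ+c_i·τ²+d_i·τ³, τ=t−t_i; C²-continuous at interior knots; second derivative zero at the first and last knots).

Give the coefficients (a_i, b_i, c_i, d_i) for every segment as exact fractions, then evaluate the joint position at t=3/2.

Δ: Δ0=1, Δ1=-2, Δ2=4
row 1: diag=6, rhs=-18; c'=1/6, d'=-3
row 2: denom=4−1·1/6=23/6; d'=(36−1·-3)/(23/6)=234/23
back: M2=234/23
back: M1=-3−1/6·234/23=-108/23
M: M0=0, M1=-108/23, M2=234/23, M3=0
seg 0: a=1, c=M0/2=0, d=(M1−M0)/(6·2)=-9/23, b=Δ0−h0·(2M0+M1)/6=59/23
seg 1: a=3, c=M1/2=-54/23, d=(M2−M1)/(6·1)=57/23, b=Δ1−h1·(2M1+M2)/6=-49/23
seg 2: a=1, c=M2/2=117/23, d=(M3−M2)/(6·1)=-39/23, b=Δ2−h2·(2M2+M3)/6=14/23
t_q=3/2 → seg 0, τ=3/2; S=1+59/23·τ+0·τ²+-9/23·τ³=649/184

  seg 0: a=1 b=59/23 c=0 d=-9/23
  seg 1: a=3 b=-49/23 c=-54/23 d=57/23
  seg 2: a=1 b=14/23 c=117/23 d=-39/23
S(3/2) = 649/184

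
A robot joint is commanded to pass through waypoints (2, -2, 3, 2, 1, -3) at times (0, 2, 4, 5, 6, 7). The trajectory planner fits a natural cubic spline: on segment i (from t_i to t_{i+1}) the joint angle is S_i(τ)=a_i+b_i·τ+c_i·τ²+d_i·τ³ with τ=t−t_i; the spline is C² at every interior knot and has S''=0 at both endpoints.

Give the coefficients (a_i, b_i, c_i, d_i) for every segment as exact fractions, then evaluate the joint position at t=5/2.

Δ: Δ0=-2, Δ1=5/2, Δ2=-1, Δ3=-1, Δ4=-4
row 1: diag=8, rhs=27; c'=1/4, d'=27/8
row 2: denom=6−2·1/4=11/2; d'=(-21−2·27/8)/(11/2)=-111/22
row 3: denom=4−1·2/11=42/11; d'=(0−1·-111/22)/(42/11)=37/28
row 4: denom=4−1·11/42=157/42; d'=(-18−1·37/28)/(157/42)=-1623/314
back: M4=-1623/314
back: M3=37/28−11/42·-1623/314=420/157
back: M2=-111/22−2/11·420/157=-1737/314
back: M1=27/8−1/4·-1737/314=747/157
M: M0=0, M1=747/157, M2=-1737/314, M3=420/157, M4=-1623/314, M5=0
seg 0: a=2, c=M0/2=0, d=(M1−M0)/(6·2)=249/628, b=Δ0−h0·(2M0+M1)/6=-563/157
seg 1: a=-2, c=M1/2=747/314, d=(M2−M1)/(6·2)=-1077/1256, b=Δ1−h1·(2M1+M2)/6=184/157
seg 2: a=3, c=M2/2=-1737/628, d=(M3−M2)/(6·1)=859/628, b=Δ2−h2·(2M2+M3)/6=125/314
seg 3: a=2, c=M3/2=210/157, d=(M4−M3)/(6·1)=-821/628, b=Δ3−h3·(2M3+M4)/6=-647/628
seg 4: a=1, c=M4/2=-1623/628, d=(M5−M4)/(6·1)=541/628, b=Δ4−h4·(2M4+M5)/6=-715/314
t_q=5/2 → seg 1, τ=1/2; S=-2+184/157·τ+747/314·τ²+-1077/1256·τ³=-9309/10048

  seg 0: a=2 b=-563/157 c=0 d=249/628
  seg 1: a=-2 b=184/157 c=747/314 d=-1077/1256
  seg 2: a=3 b=125/314 c=-1737/628 d=859/628
  seg 3: a=2 b=-647/628 c=210/157 d=-821/628
  seg 4: a=1 b=-715/314 c=-1623/628 d=541/628
S(5/2) = -9309/10048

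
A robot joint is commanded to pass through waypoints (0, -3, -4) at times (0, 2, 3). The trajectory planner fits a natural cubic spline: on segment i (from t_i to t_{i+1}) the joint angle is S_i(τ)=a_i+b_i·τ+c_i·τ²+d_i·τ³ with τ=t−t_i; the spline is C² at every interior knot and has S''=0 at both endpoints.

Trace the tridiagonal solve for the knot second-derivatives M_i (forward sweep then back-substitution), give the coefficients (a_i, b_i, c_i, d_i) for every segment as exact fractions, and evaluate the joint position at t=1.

Δ: Δ0=-3/2, Δ1=-1
row 1: diag=6, rhs=3; c'=1/6, d'=1/2
back: M1=1/2
M: M0=0, M1=1/2, M2=0
seg 0: a=0, c=M0/2=0, d=(M1−M0)/(6·2)=1/24, b=Δ0−h0·(2M0+M1)/6=-5/3
seg 1: a=-3, c=M1/2=1/4, d=(M2−M1)/(6·1)=-1/12, b=Δ1−h1·(2M1+M2)/6=-7/6
t_q=1 → seg 0, τ=1; S=0+-5/3·τ+0·τ²+1/24·τ³=-13/8

  seg 0: a=0 b=-5/3 c=0 d=1/24
  seg 1: a=-3 b=-7/6 c=1/4 d=-1/12
S(1) = -13/8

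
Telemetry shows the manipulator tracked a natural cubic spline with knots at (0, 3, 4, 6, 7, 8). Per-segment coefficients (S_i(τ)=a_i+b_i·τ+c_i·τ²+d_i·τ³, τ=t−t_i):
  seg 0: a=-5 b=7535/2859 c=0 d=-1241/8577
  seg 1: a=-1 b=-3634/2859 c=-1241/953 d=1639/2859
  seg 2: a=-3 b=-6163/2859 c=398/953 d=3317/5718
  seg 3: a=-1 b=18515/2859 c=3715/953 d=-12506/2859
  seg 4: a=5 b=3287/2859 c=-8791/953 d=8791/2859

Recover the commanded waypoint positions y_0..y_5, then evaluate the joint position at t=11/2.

y_0=-5 y_1=-1 y_2=-3 y_3=-1 y_4=5 y_5=0
S(11/2) = -50867/15248

y_0 = S_0(0) = a_0 = -5
y_1 = S_1(0) = a_1 = -1
y_2 = S_2(0) = a_2 = -3
y_3 = S_3(0) = a_3 = -1
y_4 = S_4(0) = a_4 = 5
y_5 = S_4(1) = 0
t_q=11/2 is in segment 2 (τ=3/2); S_2(τ)=-50867/15248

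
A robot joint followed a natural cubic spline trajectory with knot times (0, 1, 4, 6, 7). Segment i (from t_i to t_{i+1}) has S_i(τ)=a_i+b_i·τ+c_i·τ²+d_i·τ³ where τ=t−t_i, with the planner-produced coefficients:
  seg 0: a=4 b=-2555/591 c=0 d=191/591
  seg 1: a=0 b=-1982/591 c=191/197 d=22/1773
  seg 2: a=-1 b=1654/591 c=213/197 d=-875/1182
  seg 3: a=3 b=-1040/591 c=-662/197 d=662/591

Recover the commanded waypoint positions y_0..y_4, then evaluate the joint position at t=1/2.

y_0 = S_0(0) = a_0 = 4
y_1 = S_1(0) = a_1 = 0
y_2 = S_2(0) = a_2 = -1
y_3 = S_3(0) = a_3 = 3
y_4 = S_3(1) = -1
t_q=1/2 is in segment 0 (τ=1/2); S_0(τ)=2961/1576

y_0=4 y_1=0 y_2=-1 y_3=3 y_4=-1
S(1/2) = 2961/1576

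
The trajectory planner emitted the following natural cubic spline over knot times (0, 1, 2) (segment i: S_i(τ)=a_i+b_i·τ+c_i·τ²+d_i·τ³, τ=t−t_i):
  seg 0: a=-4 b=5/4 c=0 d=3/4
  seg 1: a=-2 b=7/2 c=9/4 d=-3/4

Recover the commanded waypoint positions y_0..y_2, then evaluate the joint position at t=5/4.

y_0=-4 y_1=-2 y_2=3
S(5/4) = -255/256

y_0 = S_0(0) = a_0 = -4
y_1 = S_1(0) = a_1 = -2
y_2 = S_1(1) = 3
t_q=5/4 is in segment 1 (τ=1/4); S_1(τ)=-255/256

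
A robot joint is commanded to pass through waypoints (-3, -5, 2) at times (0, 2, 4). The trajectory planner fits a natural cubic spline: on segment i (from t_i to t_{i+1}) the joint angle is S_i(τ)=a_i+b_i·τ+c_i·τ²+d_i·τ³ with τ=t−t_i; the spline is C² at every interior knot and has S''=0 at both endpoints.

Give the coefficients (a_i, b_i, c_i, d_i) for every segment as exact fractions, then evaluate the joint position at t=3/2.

Δ: Δ0=-1, Δ1=7/2
row 1: diag=8, rhs=27; c'=1/4, d'=27/8
back: M1=27/8
M: M0=0, M1=27/8, M2=0
seg 0: a=-3, c=M0/2=0, d=(M1−M0)/(6·2)=9/32, b=Δ0−h0·(2M0+M1)/6=-17/8
seg 1: a=-5, c=M1/2=27/16, d=(M2−M1)/(6·2)=-9/32, b=Δ1−h1·(2M1+M2)/6=5/4
t_q=3/2 → seg 0, τ=3/2; S=-3+-17/8·τ+0·τ²+9/32·τ³=-1341/256

  seg 0: a=-3 b=-17/8 c=0 d=9/32
  seg 1: a=-5 b=5/4 c=27/16 d=-9/32
S(3/2) = -1341/256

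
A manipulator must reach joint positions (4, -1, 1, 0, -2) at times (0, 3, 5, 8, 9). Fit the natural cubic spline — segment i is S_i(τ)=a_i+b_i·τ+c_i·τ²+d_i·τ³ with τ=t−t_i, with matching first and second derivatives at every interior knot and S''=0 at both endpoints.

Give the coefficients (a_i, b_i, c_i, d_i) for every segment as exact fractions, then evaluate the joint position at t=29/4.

  seg 0: a=4 b=-866/339 c=0 d=301/3051
  seg 1: a=-1 b=37/339 c=301/339 d=-25/113
  seg 2: a=1 b=341/339 c=-149/339 d=-7/3051
  seg 3: a=0 b=-574/339 c=-52/113 d=52/339
S(29/4) = 7319/7232

Δ: Δ0=-5/3, Δ1=1, Δ2=-1/3, Δ3=-2
row 1: diag=10, rhs=16; c'=1/5, d'=8/5
row 2: denom=10−2·1/5=48/5; d'=(-8−2·8/5)/(48/5)=-7/6
row 3: denom=8−3·5/16=113/16; d'=(-10−3·-7/6)/(113/16)=-104/113
back: M3=-104/113
back: M2=-7/6−5/16·-104/113=-298/339
back: M1=8/5−1/5·-298/339=602/339
M: M0=0, M1=602/339, M2=-298/339, M3=-104/113, M4=0
seg 0: a=4, c=M0/2=0, d=(M1−M0)/(6·3)=301/3051, b=Δ0−h0·(2M0+M1)/6=-866/339
seg 1: a=-1, c=M1/2=301/339, d=(M2−M1)/(6·2)=-25/113, b=Δ1−h1·(2M1+M2)/6=37/339
seg 2: a=1, c=M2/2=-149/339, d=(M3−M2)/(6·3)=-7/3051, b=Δ2−h2·(2M2+M3)/6=341/339
seg 3: a=0, c=M3/2=-52/113, d=(M4−M3)/(6·1)=52/339, b=Δ3−h3·(2M3+M4)/6=-574/339
t_q=29/4 → seg 2, τ=9/4; S=1+341/339·τ+-149/339·τ²+-7/3051·τ³=7319/7232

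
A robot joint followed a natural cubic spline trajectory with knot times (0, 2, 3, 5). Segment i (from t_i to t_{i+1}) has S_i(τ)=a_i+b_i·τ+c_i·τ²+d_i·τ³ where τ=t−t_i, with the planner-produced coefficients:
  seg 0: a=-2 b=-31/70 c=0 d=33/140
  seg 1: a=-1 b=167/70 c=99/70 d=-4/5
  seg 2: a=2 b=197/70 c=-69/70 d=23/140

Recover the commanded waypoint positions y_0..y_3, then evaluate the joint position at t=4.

y_0 = S_0(0) = a_0 = -2
y_1 = S_1(0) = a_1 = -1
y_2 = S_2(0) = a_2 = 2
y_3 = S_2(2) = 5
t_q=4 is in segment 2 (τ=1); S_2(τ)=559/140

y_0=-2 y_1=-1 y_2=2 y_3=5
S(4) = 559/140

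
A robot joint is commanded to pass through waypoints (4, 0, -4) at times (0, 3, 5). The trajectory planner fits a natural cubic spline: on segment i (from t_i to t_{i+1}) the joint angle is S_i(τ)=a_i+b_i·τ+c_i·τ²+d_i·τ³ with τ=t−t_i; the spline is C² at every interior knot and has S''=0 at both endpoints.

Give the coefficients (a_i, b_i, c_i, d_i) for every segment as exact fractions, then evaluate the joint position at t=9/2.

  seg 0: a=4 b=-17/15 c=0 d=-1/45
  seg 1: a=0 b=-26/15 c=-1/5 d=1/30
S(9/2) = -47/16

Δ: Δ0=-4/3, Δ1=-2
row 1: diag=10, rhs=-4; c'=1/5, d'=-2/5
back: M1=-2/5
M: M0=0, M1=-2/5, M2=0
seg 0: a=4, c=M0/2=0, d=(M1−M0)/(6·3)=-1/45, b=Δ0−h0·(2M0+M1)/6=-17/15
seg 1: a=0, c=M1/2=-1/5, d=(M2−M1)/(6·2)=1/30, b=Δ1−h1·(2M1+M2)/6=-26/15
t_q=9/2 → seg 1, τ=3/2; S=0+-26/15·τ+-1/5·τ²+1/30·τ³=-47/16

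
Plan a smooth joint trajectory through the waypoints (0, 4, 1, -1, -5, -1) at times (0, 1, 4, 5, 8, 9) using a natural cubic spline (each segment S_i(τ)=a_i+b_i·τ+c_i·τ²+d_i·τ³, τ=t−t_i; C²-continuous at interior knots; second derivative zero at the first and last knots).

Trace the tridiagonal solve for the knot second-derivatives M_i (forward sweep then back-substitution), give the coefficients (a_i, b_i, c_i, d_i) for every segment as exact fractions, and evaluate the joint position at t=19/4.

Δ: Δ0=4, Δ1=-1, Δ2=-2, Δ3=-4/3, Δ4=4
row 1: diag=8, rhs=-30; c'=3/8, d'=-15/4
row 2: denom=8−3·3/8=55/8; d'=(-6−3·-15/4)/(55/8)=42/55
row 3: denom=8−1·8/55=432/55; d'=(4−1·42/55)/(432/55)=89/216
row 4: denom=8−3·55/144=329/48; d'=(32−3·89/216)/(329/48)=4430/987
back: M4=4430/987
back: M3=89/216−55/144·4430/987=-3856/2961
back: M2=42/55−8/55·-3856/2961=2822/2961
back: M1=-15/4−3/8·2822/2961=-4054/987
M: M0=0, M1=-4054/987, M2=2822/2961, M3=-3856/2961, M4=4430/987, M5=0
seg 0: a=0, c=M0/2=0, d=(M1−M0)/(6·1)=-2027/2961, b=Δ0−h0·(2M0+M1)/6=13871/2961
seg 1: a=4, c=M1/2=-2027/987, d=(M2−M1)/(6·3)=7492/26649, b=Δ1−h1·(2M1+M2)/6=7790/2961
seg 2: a=1, c=M2/2=1411/2961, d=(M3−M2)/(6·1)=-53/141, b=Δ2−h2·(2M2+M3)/6=-6220/2961
seg 3: a=-1, c=M3/2=-1928/2961, d=(M4−M3)/(6·3)=8573/26649, b=Δ3−h3·(2M3+M4)/6=-6737/2961
seg 4: a=-5, c=M4/2=2215/987, d=(M5−M4)/(6·1)=-2215/2961, b=Δ4−h4·(2M4+M5)/6=7414/2961
t_q=19/4 → seg 2, τ=3/4; S=1+-6220/2961·τ+1411/2961·τ²+-53/141·τ³=-29437/63168

  seg 0: a=0 b=13871/2961 c=0 d=-2027/2961
  seg 1: a=4 b=7790/2961 c=-2027/987 d=7492/26649
  seg 2: a=1 b=-6220/2961 c=1411/2961 d=-53/141
  seg 3: a=-1 b=-6737/2961 c=-1928/2961 d=8573/26649
  seg 4: a=-5 b=7414/2961 c=2215/987 d=-2215/2961
S(19/4) = -29437/63168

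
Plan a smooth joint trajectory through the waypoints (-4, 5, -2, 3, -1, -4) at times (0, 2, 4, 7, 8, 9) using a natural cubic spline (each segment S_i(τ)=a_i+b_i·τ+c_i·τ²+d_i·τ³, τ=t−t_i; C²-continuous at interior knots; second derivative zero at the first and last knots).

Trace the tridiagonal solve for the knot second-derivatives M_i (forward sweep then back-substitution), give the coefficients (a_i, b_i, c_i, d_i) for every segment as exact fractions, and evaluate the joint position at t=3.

  seg 0: a=-4 b=10961/1551 c=0 d=-7963/12408
  seg 1: a=5 b=-1967/3102 c=-7963/2068 d=14999/12408
  seg 2: a=-2 b=-2374/1551 c=1759/517 d=-1208/1551
  seg 3: a=3 b=-3328/1551 c=-1865/517 d=2719/1551
  seg 4: a=-1 b=-6361/1551 c=854/517 d=-854/1551
S(3) = 7131/4136

Δ: Δ0=9/2, Δ1=-7/2, Δ2=5/3, Δ3=-4, Δ4=-3
row 1: diag=8, rhs=-48; c'=1/4, d'=-6
row 2: denom=10−2·1/4=19/2; d'=(31−2·-6)/(19/2)=86/19
row 3: denom=8−3·6/19=134/19; d'=(-34−3·86/19)/(134/19)=-452/67
row 4: denom=4−1·19/134=517/134; d'=(6−1·-452/67)/(517/134)=1708/517
back: M4=1708/517
back: M3=-452/67−19/134·1708/517=-3730/517
back: M2=86/19−6/19·-3730/517=3518/517
back: M1=-6−1/4·3518/517=-7963/1034
M: M0=0, M1=-7963/1034, M2=3518/517, M3=-3730/517, M4=1708/517, M5=0
seg 0: a=-4, c=M0/2=0, d=(M1−M0)/(6·2)=-7963/12408, b=Δ0−h0·(2M0+M1)/6=10961/1551
seg 1: a=5, c=M1/2=-7963/2068, d=(M2−M1)/(6·2)=14999/12408, b=Δ1−h1·(2M1+M2)/6=-1967/3102
seg 2: a=-2, c=M2/2=1759/517, d=(M3−M2)/(6·3)=-1208/1551, b=Δ2−h2·(2M2+M3)/6=-2374/1551
seg 3: a=3, c=M3/2=-1865/517, d=(M4−M3)/(6·1)=2719/1551, b=Δ3−h3·(2M3+M4)/6=-3328/1551
seg 4: a=-1, c=M4/2=854/517, d=(M5−M4)/(6·1)=-854/1551, b=Δ4−h4·(2M4+M5)/6=-6361/1551
t_q=3 → seg 1, τ=1; S=5+-1967/3102·τ+-7963/2068·τ²+14999/12408·τ³=7131/4136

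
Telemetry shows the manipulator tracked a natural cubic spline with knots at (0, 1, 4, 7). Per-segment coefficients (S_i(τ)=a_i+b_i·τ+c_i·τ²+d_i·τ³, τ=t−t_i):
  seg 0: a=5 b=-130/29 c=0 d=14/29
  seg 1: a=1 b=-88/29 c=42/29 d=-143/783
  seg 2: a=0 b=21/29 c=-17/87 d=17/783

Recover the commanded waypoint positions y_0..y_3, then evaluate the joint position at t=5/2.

y_0=5 y_1=1 y_2=0 y_3=1
S(5/2) = -211/232

y_0 = S_0(0) = a_0 = 5
y_1 = S_1(0) = a_1 = 1
y_2 = S_2(0) = a_2 = 0
y_3 = S_2(3) = 1
t_q=5/2 is in segment 1 (τ=3/2); S_1(τ)=-211/232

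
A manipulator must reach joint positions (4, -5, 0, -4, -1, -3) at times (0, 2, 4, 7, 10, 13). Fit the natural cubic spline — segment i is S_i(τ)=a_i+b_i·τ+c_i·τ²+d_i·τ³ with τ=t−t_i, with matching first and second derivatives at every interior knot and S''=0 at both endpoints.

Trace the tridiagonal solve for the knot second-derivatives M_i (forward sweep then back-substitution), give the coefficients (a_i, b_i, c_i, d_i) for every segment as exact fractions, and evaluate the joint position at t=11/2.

Δ: Δ0=-9/2, Δ1=5/2, Δ2=-4/3, Δ3=1, Δ4=-2/3
row 1: diag=8, rhs=42; c'=1/4, d'=21/4
row 2: denom=10−2·1/4=19/2; d'=(-23−2·21/4)/(19/2)=-67/19
row 3: denom=12−3·6/19=210/19; d'=(14−3·-67/19)/(210/19)=467/210
row 4: denom=12−3·19/70=783/70; d'=(-10−3·467/210)/(783/70)=-389/261
back: M4=-389/261
back: M3=467/210−19/70·-389/261=686/261
back: M2=-67/19−6/19·686/261=-379/87
back: M1=21/4−1/4·-379/87=1103/174
M: M0=0, M1=1103/174, M2=-379/87, M3=686/261, M4=-389/261, M5=0
seg 0: a=4, c=M0/2=0, d=(M1−M0)/(6·2)=1103/2088, b=Δ0−h0·(2M0+M1)/6=-1726/261
seg 1: a=-5, c=M1/2=1103/348, d=(M2−M1)/(6·2)=-1861/2088, b=Δ1−h1·(2M1+M2)/6=-143/522
seg 2: a=0, c=M2/2=-379/174, d=(M3−M2)/(6·3)=1823/4698, b=Δ2−h2·(2M2+M3)/6=446/261
seg 3: a=-4, c=M3/2=343/261, d=(M4−M3)/(6·3)=-1075/4698, b=Δ3−h3·(2M3+M4)/6=-461/522
seg 4: a=-1, c=M4/2=-389/522, d=(M5−M4)/(6·3)=389/4698, b=Δ4−h4·(2M4+M5)/6=215/261
t_q=11/2 → seg 2, τ=3/2; S=0+446/261·τ+-379/174·τ²+1823/4698·τ³=-477/464

  seg 0: a=4 b=-1726/261 c=0 d=1103/2088
  seg 1: a=-5 b=-143/522 c=1103/348 d=-1861/2088
  seg 2: a=0 b=446/261 c=-379/174 d=1823/4698
  seg 3: a=-4 b=-461/522 c=343/261 d=-1075/4698
  seg 4: a=-1 b=215/261 c=-389/522 d=389/4698
S(11/2) = -477/464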